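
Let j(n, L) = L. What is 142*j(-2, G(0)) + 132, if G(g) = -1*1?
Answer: -10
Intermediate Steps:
G(g) = -1
142*j(-2, G(0)) + 132 = 142*(-1) + 132 = -142 + 132 = -10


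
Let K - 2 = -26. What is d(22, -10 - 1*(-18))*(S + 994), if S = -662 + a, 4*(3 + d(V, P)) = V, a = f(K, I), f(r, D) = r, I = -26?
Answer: 770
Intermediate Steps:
K = -24 (K = 2 - 26 = -24)
a = -24
d(V, P) = -3 + V/4
S = -686 (S = -662 - 24 = -686)
d(22, -10 - 1*(-18))*(S + 994) = (-3 + (¼)*22)*(-686 + 994) = (-3 + 11/2)*308 = (5/2)*308 = 770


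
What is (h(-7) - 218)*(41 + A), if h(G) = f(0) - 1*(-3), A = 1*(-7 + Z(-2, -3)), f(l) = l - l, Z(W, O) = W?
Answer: -6880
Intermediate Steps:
f(l) = 0
A = -9 (A = 1*(-7 - 2) = 1*(-9) = -9)
h(G) = 3 (h(G) = 0 - 1*(-3) = 0 + 3 = 3)
(h(-7) - 218)*(41 + A) = (3 - 218)*(41 - 9) = -215*32 = -6880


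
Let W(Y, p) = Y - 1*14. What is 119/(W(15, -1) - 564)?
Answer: -119/563 ≈ -0.21137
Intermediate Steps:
W(Y, p) = -14 + Y (W(Y, p) = Y - 14 = -14 + Y)
119/(W(15, -1) - 564) = 119/((-14 + 15) - 564) = 119/(1 - 564) = 119/(-563) = -1/563*119 = -119/563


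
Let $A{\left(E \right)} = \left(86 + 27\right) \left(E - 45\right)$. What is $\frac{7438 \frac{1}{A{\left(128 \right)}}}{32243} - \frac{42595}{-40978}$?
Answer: $\frac{1840190727297}{1770291145838} \approx 1.0395$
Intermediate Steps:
$A{\left(E \right)} = -5085 + 113 E$ ($A{\left(E \right)} = 113 \left(-45 + E\right) = -5085 + 113 E$)
$\frac{7438 \frac{1}{A{\left(128 \right)}}}{32243} - \frac{42595}{-40978} = \frac{7438 \frac{1}{-5085 + 113 \cdot 128}}{32243} - \frac{42595}{-40978} = \frac{7438}{-5085 + 14464} \cdot \frac{1}{32243} - - \frac{6085}{5854} = \frac{7438}{9379} \cdot \frac{1}{32243} + \frac{6085}{5854} = \frac{7438}{302407097} + \frac{6085}{5854} = \frac{1840190727297}{1770291145838}$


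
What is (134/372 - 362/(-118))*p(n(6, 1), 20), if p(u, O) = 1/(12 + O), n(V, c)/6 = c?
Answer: 37619/351168 ≈ 0.10713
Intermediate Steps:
n(V, c) = 6*c
(134/372 - 362/(-118))*p(n(6, 1), 20) = (134/372 - 362/(-118))/(12 + 20) = (134*(1/372) - 362*(-1/118))/32 = (67/186 + 181/59)*(1/32) = (37619/10974)*(1/32) = 37619/351168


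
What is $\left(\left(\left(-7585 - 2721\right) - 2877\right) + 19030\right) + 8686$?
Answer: $14533$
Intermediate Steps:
$\left(\left(\left(-7585 - 2721\right) - 2877\right) + 19030\right) + 8686 = \left(\left(-10306 - 2877\right) + 19030\right) + 8686 = \left(-13183 + 19030\right) + 8686 = 5847 + 8686 = 14533$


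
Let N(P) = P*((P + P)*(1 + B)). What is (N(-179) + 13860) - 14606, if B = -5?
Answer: -257074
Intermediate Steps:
N(P) = -8*P**2 (N(P) = P*((P + P)*(1 - 5)) = P*((2*P)*(-4)) = P*(-8*P) = -8*P**2)
(N(-179) + 13860) - 14606 = (-8*(-179)**2 + 13860) - 14606 = (-8*32041 + 13860) - 14606 = (-256328 + 13860) - 14606 = -242468 - 14606 = -257074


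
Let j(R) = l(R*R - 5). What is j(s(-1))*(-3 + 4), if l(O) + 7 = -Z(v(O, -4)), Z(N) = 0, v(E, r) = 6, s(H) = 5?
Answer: -7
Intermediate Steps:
l(O) = -7 (l(O) = -7 - 1*0 = -7 + 0 = -7)
j(R) = -7
j(s(-1))*(-3 + 4) = -7*(-3 + 4) = -7*1 = -7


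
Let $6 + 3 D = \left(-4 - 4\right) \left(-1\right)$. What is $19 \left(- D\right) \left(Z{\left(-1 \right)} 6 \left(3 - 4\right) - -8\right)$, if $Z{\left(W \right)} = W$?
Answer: $- \frac{532}{3} \approx -177.33$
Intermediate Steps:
$D = \frac{2}{3}$ ($D = -2 + \frac{\left(-4 - 4\right) \left(-1\right)}{3} = -2 + \frac{\left(-8\right) \left(-1\right)}{3} = -2 + \frac{1}{3} \cdot 8 = -2 + \frac{8}{3} = \frac{2}{3} \approx 0.66667$)
$19 \left(- D\right) \left(Z{\left(-1 \right)} 6 \left(3 - 4\right) - -8\right) = 19 \left(\left(-1\right) \frac{2}{3}\right) \left(- 6 \left(3 - 4\right) - -8\right) = 19 \left(- \frac{2}{3}\right) \left(- 6 \left(-1\right) + 8\right) = - \frac{38 \left(\left(-1\right) \left(-6\right) + 8\right)}{3} = - \frac{38 \left(6 + 8\right)}{3} = \left(- \frac{38}{3}\right) 14 = - \frac{532}{3}$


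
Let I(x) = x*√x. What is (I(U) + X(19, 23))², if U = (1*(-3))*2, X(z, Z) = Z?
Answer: 313 - 276*I*√6 ≈ 313.0 - 676.06*I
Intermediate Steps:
U = -6 (U = -3*2 = -6)
I(x) = x^(3/2)
(I(U) + X(19, 23))² = ((-6)^(3/2) + 23)² = (-6*I*√6 + 23)² = (23 - 6*I*√6)²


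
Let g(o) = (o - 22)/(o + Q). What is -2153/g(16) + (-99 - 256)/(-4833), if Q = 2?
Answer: 31216702/4833 ≈ 6459.1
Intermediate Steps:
g(o) = (-22 + o)/(2 + o) (g(o) = (o - 22)/(o + 2) = (-22 + o)/(2 + o))
-2153/g(16) + (-99 - 256)/(-4833) = -2153*(2 + 16)/(-22 + 16) + (-99 - 256)/(-4833) = -2153/(-6/18) - 355*(-1/4833) = -2153/((1/18)*(-6)) + 355/4833 = -2153/(-1/3) + 355/4833 = -2153*(-3) + 355/4833 = 6459 + 355/4833 = 31216702/4833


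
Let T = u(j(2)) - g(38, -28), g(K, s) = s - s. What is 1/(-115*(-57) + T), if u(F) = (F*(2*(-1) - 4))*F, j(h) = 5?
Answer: 1/6405 ≈ 0.00015613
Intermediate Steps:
u(F) = -6*F² (u(F) = (F*(-2 - 4))*F = (F*(-6))*F = (-6*F)*F = -6*F²)
g(K, s) = 0
T = -150 (T = -6*5² - 1*0 = -6*25 + 0 = -150 + 0 = -150)
1/(-115*(-57) + T) = 1/(-115*(-57) - 150) = 1/(6555 - 150) = 1/6405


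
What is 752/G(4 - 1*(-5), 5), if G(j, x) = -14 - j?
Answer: -752/23 ≈ -32.696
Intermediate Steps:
752/G(4 - 1*(-5), 5) = 752/(-14 - (4 - 1*(-5))) = 752/(-14 - (4 + 5)) = 752/(-14 - 1*9) = 752/(-14 - 9) = 752/(-23) = 752*(-1/23) = -752/23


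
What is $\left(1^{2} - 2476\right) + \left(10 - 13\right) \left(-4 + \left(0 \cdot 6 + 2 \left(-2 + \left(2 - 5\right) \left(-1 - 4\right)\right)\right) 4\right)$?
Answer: $-2775$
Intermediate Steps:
$\left(1^{2} - 2476\right) + \left(10 - 13\right) \left(-4 + \left(0 \cdot 6 + 2 \left(-2 + \left(2 - 5\right) \left(-1 - 4\right)\right)\right) 4\right) = \left(1 - 2476\right) - 3 \left(-4 + \left(0 + 2 \left(-2 - -15\right)\right) 4\right) = -2475 - 3 \left(-4 + \left(0 + 2 \left(-2 + 15\right)\right) 4\right) = -2475 - 3 \left(-4 + \left(0 + 2 \cdot 13\right) 4\right) = -2475 - 3 \left(-4 + \left(0 + 26\right) 4\right) = -2475 - 3 \left(-4 + 26 \cdot 4\right) = -2475 - 3 \left(-4 + 104\right) = -2475 - 300 = -2775$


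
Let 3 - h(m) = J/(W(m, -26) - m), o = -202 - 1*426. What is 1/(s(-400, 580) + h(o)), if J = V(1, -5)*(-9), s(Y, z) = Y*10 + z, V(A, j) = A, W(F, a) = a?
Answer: -602/2057025 ≈ -0.00029266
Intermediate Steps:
o = -628 (o = -202 - 426 = -628)
s(Y, z) = z + 10*Y (s(Y, z) = 10*Y + z = z + 10*Y)
J = -9 (J = 1*(-9) = -9)
h(m) = 3 + 9/(-26 - m) (h(m) = 3 - (-9)/(-26 - m) = 3 + 9/(-26 - m))
1/(s(-400, 580) + h(o)) = 1/((580 + 10*(-400)) + 3*(23 - 628)/(26 - 628)) = 1/((580 - 4000) + 3*(-605)/(-602)) = 1/(-3420 + 3*(-1/602)*(-605)) = 1/(-3420 + 1815/602) = 1/(-2057025/602) = -602/2057025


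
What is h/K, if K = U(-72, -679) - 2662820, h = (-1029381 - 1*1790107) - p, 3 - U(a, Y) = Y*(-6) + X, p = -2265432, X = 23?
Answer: 277028/1333457 ≈ 0.20775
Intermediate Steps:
U(a, Y) = -20 + 6*Y (U(a, Y) = 3 - (Y*(-6) + 23) = 3 - (-6*Y + 23) = 3 - (23 - 6*Y) = 3 + (-23 + 6*Y) = -20 + 6*Y)
h = -554056 (h = (-1029381 - 1*1790107) - 1*(-2265432) = (-1029381 - 1790107) + 2265432 = -2819488 + 2265432 = -554056)
K = -2666914 (K = (-20 + 6*(-679)) - 2662820 = (-20 - 4074) - 2662820 = -4094 - 2662820 = -2666914)
h/K = -554056/(-2666914) = -554056*(-1/2666914) = 277028/1333457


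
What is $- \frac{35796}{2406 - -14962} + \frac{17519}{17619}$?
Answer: $- \frac{81604933}{76501698} \approx -1.0667$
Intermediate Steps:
$- \frac{35796}{2406 - -14962} + \frac{17519}{17619} = - \frac{35796}{2406 + 14962} + 17519 \cdot \frac{1}{17619} = - \frac{35796}{17368} + \frac{17519}{17619} = \left(-35796\right) \frac{1}{17368} + \frac{17519}{17619} = - \frac{8949}{4342} + \frac{17519}{17619} = - \frac{81604933}{76501698}$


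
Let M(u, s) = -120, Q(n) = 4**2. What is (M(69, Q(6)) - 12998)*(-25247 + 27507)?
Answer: -29646680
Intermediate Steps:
Q(n) = 16
(M(69, Q(6)) - 12998)*(-25247 + 27507) = (-120 - 12998)*(-25247 + 27507) = -13118*2260 = -29646680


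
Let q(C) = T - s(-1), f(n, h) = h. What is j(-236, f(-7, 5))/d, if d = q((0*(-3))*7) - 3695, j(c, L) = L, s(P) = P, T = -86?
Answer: -1/756 ≈ -0.0013228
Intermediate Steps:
q(C) = -85 (q(C) = -86 - 1*(-1) = -86 + 1 = -85)
d = -3780 (d = -85 - 3695 = -3780)
j(-236, f(-7, 5))/d = 5/(-3780) = 5*(-1/3780) = -1/756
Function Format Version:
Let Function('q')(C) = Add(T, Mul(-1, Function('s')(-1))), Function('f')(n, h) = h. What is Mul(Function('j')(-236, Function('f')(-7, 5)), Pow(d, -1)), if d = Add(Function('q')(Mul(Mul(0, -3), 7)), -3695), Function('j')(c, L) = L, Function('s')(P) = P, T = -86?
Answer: Rational(-1, 756) ≈ -0.0013228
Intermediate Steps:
Function('q')(C) = -85 (Function('q')(C) = Add(-86, Mul(-1, -1)) = Add(-86, 1) = -85)
d = -3780 (d = Add(-85, -3695) = -3780)
Mul(Function('j')(-236, Function('f')(-7, 5)), Pow(d, -1)) = Mul(5, Pow(-3780, -1)) = Mul(5, Rational(-1, 3780)) = Rational(-1, 756)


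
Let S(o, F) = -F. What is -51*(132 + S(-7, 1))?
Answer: -6681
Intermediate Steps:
-51*(132 + S(-7, 1)) = -51*(132 - 1*1) = -51*(132 - 1) = -51*131 = -6681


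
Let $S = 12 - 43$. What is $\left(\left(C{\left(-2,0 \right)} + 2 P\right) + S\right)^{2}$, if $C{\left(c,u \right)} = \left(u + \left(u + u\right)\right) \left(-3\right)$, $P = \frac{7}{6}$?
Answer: $\frac{7396}{9} \approx 821.78$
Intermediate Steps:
$P = \frac{7}{6}$ ($P = 7 \cdot \frac{1}{6} = \frac{7}{6} \approx 1.1667$)
$C{\left(c,u \right)} = - 9 u$ ($C{\left(c,u \right)} = \left(u + 2 u\right) \left(-3\right) = 3 u \left(-3\right) = - 9 u$)
$S = -31$ ($S = 12 - 43 = -31$)
$\left(\left(C{\left(-2,0 \right)} + 2 P\right) + S\right)^{2} = \left(\left(\left(-9\right) 0 + 2 \cdot \frac{7}{6}\right) - 31\right)^{2} = \left(\left(0 + \frac{7}{3}\right) - 31\right)^{2} = \left(\frac{7}{3} - 31\right)^{2} = \left(- \frac{86}{3}\right)^{2} = \frac{7396}{9}$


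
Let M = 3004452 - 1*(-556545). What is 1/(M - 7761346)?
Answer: -1/4200349 ≈ -2.3808e-7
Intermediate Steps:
M = 3560997 (M = 3004452 + 556545 = 3560997)
1/(M - 7761346) = 1/(3560997 - 7761346) = 1/(-4200349) = -1/4200349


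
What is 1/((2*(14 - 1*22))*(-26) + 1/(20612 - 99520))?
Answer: 78908/32825727 ≈ 0.0024038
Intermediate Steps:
1/((2*(14 - 1*22))*(-26) + 1/(20612 - 99520)) = 1/((2*(14 - 22))*(-26) + 1/(-78908)) = 1/((2*(-8))*(-26) - 1/78908) = 1/(-16*(-26) - 1/78908) = 1/(416 - 1/78908) = 1/(32825727/78908) = 78908/32825727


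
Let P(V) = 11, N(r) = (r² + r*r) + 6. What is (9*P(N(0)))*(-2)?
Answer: -198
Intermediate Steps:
N(r) = 6 + 2*r² (N(r) = (r² + r²) + 6 = 2*r² + 6 = 6 + 2*r²)
(9*P(N(0)))*(-2) = (9*11)*(-2) = 99*(-2) = -198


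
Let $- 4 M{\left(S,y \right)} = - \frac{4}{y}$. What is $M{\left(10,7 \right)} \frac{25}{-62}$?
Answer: $- \frac{25}{434} \approx -0.057604$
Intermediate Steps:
$M{\left(S,y \right)} = \frac{1}{y}$ ($M{\left(S,y \right)} = - \frac{\left(-4\right) \frac{1}{y}}{4} = \frac{1}{y}$)
$M{\left(10,7 \right)} \frac{25}{-62} = \frac{25 \frac{1}{-62}}{7} = \frac{25 \left(- \frac{1}{62}\right)}{7} = \frac{1}{7} \left(- \frac{25}{62}\right) = - \frac{25}{434}$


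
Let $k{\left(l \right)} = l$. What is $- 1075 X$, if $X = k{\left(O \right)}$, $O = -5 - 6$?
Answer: $11825$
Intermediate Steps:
$O = -11$ ($O = -5 - 6 = -11$)
$X = -11$
$- 1075 X = \left(-1075\right) \left(-11\right) = 11825$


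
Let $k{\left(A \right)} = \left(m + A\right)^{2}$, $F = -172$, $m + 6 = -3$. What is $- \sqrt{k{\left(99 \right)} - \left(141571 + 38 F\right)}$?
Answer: $- i \sqrt{126935} \approx - 356.28 i$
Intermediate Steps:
$m = -9$ ($m = -6 - 3 = -9$)
$k{\left(A \right)} = \left(-9 + A\right)^{2}$
$- \sqrt{k{\left(99 \right)} - \left(141571 + 38 F\right)} = - \sqrt{\left(-9 + 99\right)^{2} - 135035} = - \sqrt{90^{2} + \left(6536 - 141571\right)} = - \sqrt{8100 - 135035} = - \sqrt{-126935} = - i \sqrt{126935}$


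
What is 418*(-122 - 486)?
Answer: -254144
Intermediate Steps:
418*(-122 - 486) = 418*(-608) = -254144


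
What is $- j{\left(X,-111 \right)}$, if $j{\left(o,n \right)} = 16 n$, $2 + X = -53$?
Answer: $1776$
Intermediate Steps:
$X = -55$ ($X = -2 - 53 = -55$)
$- j{\left(X,-111 \right)} = - 16 \left(-111\right) = \left(-1\right) \left(-1776\right) = 1776$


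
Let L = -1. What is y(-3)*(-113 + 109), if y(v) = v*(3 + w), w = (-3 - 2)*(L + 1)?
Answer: 36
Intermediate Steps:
w = 0 (w = (-3 - 2)*(-1 + 1) = -5*0 = 0)
y(v) = 3*v (y(v) = v*(3 + 0) = v*3 = 3*v)
y(-3)*(-113 + 109) = (3*(-3))*(-113 + 109) = -9*(-4) = 36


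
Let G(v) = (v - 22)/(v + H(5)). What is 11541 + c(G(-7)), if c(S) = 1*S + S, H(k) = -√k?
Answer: 254105/22 - 29*√5/22 ≈ 11547.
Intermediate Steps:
G(v) = (-22 + v)/(v - √5) (G(v) = (v - 22)/(v - √5) = (-22 + v)/(v - √5))
c(S) = 2*S (c(S) = S + S = 2*S)
11541 + c(G(-7)) = 11541 + 2*((-22 - 7)/(-7 - √5)) = 11541 + 2*(-29/(-7 - √5)) = 11541 - 58/(-7 - √5)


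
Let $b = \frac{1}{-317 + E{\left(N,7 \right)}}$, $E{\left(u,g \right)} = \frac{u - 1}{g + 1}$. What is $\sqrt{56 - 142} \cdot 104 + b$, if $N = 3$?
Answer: $- \frac{4}{1267} + 104 i \sqrt{86} \approx -0.0031571 + 964.46 i$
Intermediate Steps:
$E{\left(u,g \right)} = \frac{-1 + u}{1 + g}$
$b = - \frac{4}{1267}$ ($b = \frac{1}{-317 + \frac{-1 + 3}{1 + 7}} = \frac{1}{-317 + \frac{1}{8} \cdot 2} = \frac{1}{-317 + \frac{1}{4}} = \frac{1}{- \frac{1267}{4}} = - \frac{4}{1267} \approx -0.0031571$)
$\sqrt{56 - 142} \cdot 104 + b = \sqrt{56 - 142} \cdot 104 - \frac{4}{1267} = \sqrt{-86} \cdot 104 - \frac{4}{1267} = i \sqrt{86} \cdot 104 - \frac{4}{1267} = 104 i \sqrt{86} - \frac{4}{1267} = - \frac{4}{1267} + 104 i \sqrt{86}$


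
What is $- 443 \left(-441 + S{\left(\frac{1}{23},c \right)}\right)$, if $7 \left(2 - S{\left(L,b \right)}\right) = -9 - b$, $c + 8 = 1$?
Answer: $\frac{1360453}{7} \approx 1.9435 \cdot 10^{5}$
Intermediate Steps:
$c = -7$ ($c = -8 + 1 = -7$)
$S{\left(L,b \right)} = \frac{23}{7} + \frac{b}{7}$ ($S{\left(L,b \right)} = 2 - \frac{-9 - b}{7} = 2 + \left(\frac{9}{7} + \frac{b}{7}\right) = \frac{23}{7} + \frac{b}{7}$)
$- 443 \left(-441 + S{\left(\frac{1}{23},c \right)}\right) = - 443 \left(-441 + \left(\frac{23}{7} + \frac{1}{7} \left(-7\right)\right)\right) = - 443 \left(-441 + \left(\frac{23}{7} - 1\right)\right) = - 443 \left(-441 + \frac{16}{7}\right) = \left(-443\right) \left(- \frac{3071}{7}\right) = \frac{1360453}{7}$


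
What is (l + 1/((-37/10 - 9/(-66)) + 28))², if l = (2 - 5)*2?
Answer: 64144081/1806336 ≈ 35.511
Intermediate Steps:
l = -6 (l = -3*2 = -6)
(l + 1/((-37/10 - 9/(-66)) + 28))² = (-6 + 1/((-37/10 - 9/(-66)) + 28))² = (-6 + 1/((-37*⅒ - 9*(-1/66)) + 28))² = (-6 + 1/((-37/10 + 3/22) + 28))² = (-6 + 1/(-196/55 + 28))² = (-6 + 1/(1344/55))² = (-6 + 55/1344)² = (-8009/1344)² = 64144081/1806336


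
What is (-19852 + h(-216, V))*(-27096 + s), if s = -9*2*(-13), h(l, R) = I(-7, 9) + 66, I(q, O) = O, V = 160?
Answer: 531249774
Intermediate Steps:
h(l, R) = 75 (h(l, R) = 9 + 66 = 75)
s = 234 (s = -18*(-13) = 234)
(-19852 + h(-216, V))*(-27096 + s) = (-19852 + 75)*(-27096 + 234) = -19777*(-26862) = 531249774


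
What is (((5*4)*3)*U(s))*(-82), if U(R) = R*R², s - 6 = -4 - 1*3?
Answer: 4920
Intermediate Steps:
s = -1 (s = 6 + (-4 - 1*3) = 6 + (-4 - 3) = 6 - 7 = -1)
U(R) = R³
(((5*4)*3)*U(s))*(-82) = (((5*4)*3)*(-1)³)*(-82) = ((20*3)*(-1))*(-82) = (60*(-1))*(-82) = -60*(-82) = 4920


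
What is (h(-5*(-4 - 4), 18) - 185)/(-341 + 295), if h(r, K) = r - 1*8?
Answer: 153/46 ≈ 3.3261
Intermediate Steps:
h(r, K) = -8 + r (h(r, K) = r - 8 = -8 + r)
(h(-5*(-4 - 4), 18) - 185)/(-341 + 295) = ((-8 - 5*(-4 - 4)) - 185)/(-341 + 295) = ((-8 - 5*(-8)) - 185)/(-46) = ((-8 + 40) - 185)*(-1/46) = (32 - 185)*(-1/46) = -153*(-1/46) = 153/46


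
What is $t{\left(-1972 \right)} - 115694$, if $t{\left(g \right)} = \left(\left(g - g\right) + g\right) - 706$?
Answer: $-118372$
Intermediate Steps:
$t{\left(g \right)} = -706 + g$ ($t{\left(g \right)} = \left(0 + g\right) - 706 = g - 706 = -706 + g$)
$t{\left(-1972 \right)} - 115694 = \left(-706 - 1972\right) - 115694 = -2678 - 115694 = -118372$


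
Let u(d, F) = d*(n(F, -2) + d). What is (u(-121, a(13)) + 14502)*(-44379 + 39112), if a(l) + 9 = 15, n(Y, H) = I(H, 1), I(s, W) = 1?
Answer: -152858874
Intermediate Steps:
n(Y, H) = 1
a(l) = 6 (a(l) = -9 + 15 = 6)
u(d, F) = d*(1 + d)
(u(-121, a(13)) + 14502)*(-44379 + 39112) = (-121*(1 - 121) + 14502)*(-44379 + 39112) = (-121*(-120) + 14502)*(-5267) = (14520 + 14502)*(-5267) = 29022*(-5267) = -152858874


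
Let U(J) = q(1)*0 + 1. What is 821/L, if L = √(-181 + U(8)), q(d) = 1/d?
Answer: -821*I*√5/30 ≈ -61.194*I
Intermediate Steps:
U(J) = 1 (U(J) = 0/1 + 1 = 1*0 + 1 = 0 + 1 = 1)
L = 6*I*√5 (L = √(-181 + 1) = √(-180) = 6*I*√5 ≈ 13.416*I)
821/L = 821/((6*I*√5)) = 821*(-I*√5/30) = -821*I*√5/30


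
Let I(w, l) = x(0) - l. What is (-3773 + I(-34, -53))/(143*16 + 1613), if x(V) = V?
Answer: -3720/3901 ≈ -0.95360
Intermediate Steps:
I(w, l) = -l (I(w, l) = 0 - l = -l)
(-3773 + I(-34, -53))/(143*16 + 1613) = (-3773 - 1*(-53))/(143*16 + 1613) = (-3773 + 53)/(2288 + 1613) = -3720/3901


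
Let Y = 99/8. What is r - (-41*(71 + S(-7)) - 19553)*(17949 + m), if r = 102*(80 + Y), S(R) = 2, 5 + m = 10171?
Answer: 2535560849/4 ≈ 6.3389e+8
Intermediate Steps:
m = 10166 (m = -5 + 10171 = 10166)
Y = 99/8 (Y = 99*(⅛) = 99/8 ≈ 12.375)
r = 37689/4 (r = 102*(80 + 99/8) = 102*(739/8) = 37689/4 ≈ 9422.3)
r - (-41*(71 + S(-7)) - 19553)*(17949 + m) = 37689/4 - (-41*(71 + 2) - 19553)*(17949 + 10166) = 37689/4 - (-41*73 - 19553)*28115 = 37689/4 - (-2993 - 19553)*28115 = 37689/4 - (-22546)*28115 = 37689/4 - 1*(-633880790) = 37689/4 + 633880790 = 2535560849/4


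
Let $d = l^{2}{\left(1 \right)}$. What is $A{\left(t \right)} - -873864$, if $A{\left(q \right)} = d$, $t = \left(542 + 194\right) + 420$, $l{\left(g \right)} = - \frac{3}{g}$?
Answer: $873873$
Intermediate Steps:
$t = 1156$ ($t = 736 + 420 = 1156$)
$d = 9$ ($d = \left(- \frac{3}{1}\right)^{2} = \left(\left(-3\right) 1\right)^{2} = \left(-3\right)^{2} = 9$)
$A{\left(q \right)} = 9$
$A{\left(t \right)} - -873864 = 9 - -873864 = 9 + 873864 = 873873$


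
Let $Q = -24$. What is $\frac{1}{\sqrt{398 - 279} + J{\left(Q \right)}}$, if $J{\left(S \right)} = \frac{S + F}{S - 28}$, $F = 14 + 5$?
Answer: $- \frac{260}{321751} + \frac{2704 \sqrt{119}}{321751} \approx 0.090869$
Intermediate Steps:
$F = 19$
$J{\left(S \right)} = \frac{19 + S}{-28 + S}$ ($J{\left(S \right)} = \frac{S + 19}{S - 28} = \frac{19 + S}{-28 + S}$)
$\frac{1}{\sqrt{398 - 279} + J{\left(Q \right)}} = \frac{1}{\sqrt{398 - 279} + \frac{19 - 24}{-28 - 24}} = \frac{1}{\sqrt{119} + \frac{1}{-52} \left(-5\right)} = \frac{1}{\sqrt{119} - - \frac{5}{52}} = \frac{1}{\sqrt{119} + \frac{5}{52}} = \frac{1}{\frac{5}{52} + \sqrt{119}}$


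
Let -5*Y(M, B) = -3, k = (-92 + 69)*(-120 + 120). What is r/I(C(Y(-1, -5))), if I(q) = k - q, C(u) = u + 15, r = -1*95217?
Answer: 158695/26 ≈ 6103.7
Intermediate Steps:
k = 0 (k = -23*0 = 0)
Y(M, B) = 3/5 (Y(M, B) = -1/5*(-3) = 3/5)
r = -95217
C(u) = 15 + u
I(q) = -q (I(q) = 0 - q = -q)
r/I(C(Y(-1, -5))) = -95217*(-1/(15 + 3/5)) = -95217/((-1*78/5)) = -95217/(-78/5) = -95217*(-5/78) = 158695/26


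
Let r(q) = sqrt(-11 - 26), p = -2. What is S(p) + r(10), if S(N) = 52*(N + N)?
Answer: -208 + I*sqrt(37) ≈ -208.0 + 6.0828*I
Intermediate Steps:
S(N) = 104*N (S(N) = 52*(2*N) = 104*N)
r(q) = I*sqrt(37) (r(q) = sqrt(-37) = I*sqrt(37))
S(p) + r(10) = 104*(-2) + I*sqrt(37) = -208 + I*sqrt(37)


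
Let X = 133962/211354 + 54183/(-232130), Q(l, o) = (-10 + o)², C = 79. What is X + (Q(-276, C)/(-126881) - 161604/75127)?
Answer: -32164341536297433609/17987095254532250990 ≈ -1.7882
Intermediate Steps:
X = 9822402639/24530802010 (X = 133962*(1/211354) + 54183*(-1/232130) = 66981/105677 - 54183/232130 = 9822402639/24530802010 ≈ 0.40041)
X + (Q(-276, C)/(-126881) - 161604/75127) = 9822402639/24530802010 + ((-10 + 79)²/(-126881) - 161604/75127) = 9822402639/24530802010 + (69²*(-1/126881) - 161604*1/75127) = 9822402639/24530802010 + (4761*(-1/126881) - 161604/75127) = 9822402639/24530802010 + (-4761/126881 - 161604/75127) = 9822402639/24530802010 - 20862156771/9532188887 = -32164341536297433609/17987095254532250990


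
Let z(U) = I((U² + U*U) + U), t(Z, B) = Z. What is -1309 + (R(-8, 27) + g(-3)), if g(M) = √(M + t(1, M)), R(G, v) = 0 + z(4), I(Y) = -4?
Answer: -1313 + I*√2 ≈ -1313.0 + 1.4142*I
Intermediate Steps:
z(U) = -4
R(G, v) = -4 (R(G, v) = 0 - 4 = -4)
g(M) = √(1 + M) (g(M) = √(M + 1) = √(1 + M))
-1309 + (R(-8, 27) + g(-3)) = -1309 + (-4 + √(1 - 3)) = -1309 + (-4 + √(-2)) = -1309 + (-4 + I*√2) = -1313 + I*√2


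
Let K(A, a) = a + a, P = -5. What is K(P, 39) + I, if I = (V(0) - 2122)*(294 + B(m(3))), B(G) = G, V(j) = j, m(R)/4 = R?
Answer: -649254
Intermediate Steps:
m(R) = 4*R
K(A, a) = 2*a
I = -649332 (I = (0 - 2122)*(294 + 4*3) = -2122*(294 + 12) = -2122*306 = -649332)
K(P, 39) + I = 2*39 - 649332 = 78 - 649332 = -649254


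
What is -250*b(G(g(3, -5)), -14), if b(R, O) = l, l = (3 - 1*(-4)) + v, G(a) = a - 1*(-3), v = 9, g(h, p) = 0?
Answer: -4000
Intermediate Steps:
G(a) = 3 + a (G(a) = a + 3 = 3 + a)
l = 16 (l = (3 - 1*(-4)) + 9 = (3 + 4) + 9 = 7 + 9 = 16)
b(R, O) = 16
-250*b(G(g(3, -5)), -14) = -250*16 = -4000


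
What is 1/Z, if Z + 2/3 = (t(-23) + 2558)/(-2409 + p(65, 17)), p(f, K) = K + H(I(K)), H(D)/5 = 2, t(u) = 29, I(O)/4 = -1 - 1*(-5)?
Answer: -2382/4175 ≈ -0.57054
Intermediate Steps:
I(O) = 16 (I(O) = 4*(-1 - 1*(-5)) = 4*(-1 + 5) = 4*4 = 16)
H(D) = 10 (H(D) = 5*2 = 10)
p(f, K) = 10 + K (p(f, K) = K + 10 = 10 + K)
Z = -4175/2382 (Z = -⅔ + (29 + 2558)/(-2409 + (10 + 17)) = -⅔ + 2587/(-2409 + 27) = -⅔ + 2587/(-2382) = -⅔ + 2587*(-1/2382) = -⅔ - 2587/2382 = -4175/2382 ≈ -1.7527)
1/Z = 1/(-4175/2382) = -2382/4175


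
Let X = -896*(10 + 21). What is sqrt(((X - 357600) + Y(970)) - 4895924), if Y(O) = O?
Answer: I*sqrt(5280330) ≈ 2297.9*I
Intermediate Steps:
X = -27776 (X = -896*31 = -28*992 = -27776)
sqrt(((X - 357600) + Y(970)) - 4895924) = sqrt(((-27776 - 357600) + 970) - 4895924) = sqrt((-385376 + 970) - 4895924) = sqrt(-384406 - 4895924) = sqrt(-5280330) = I*sqrt(5280330)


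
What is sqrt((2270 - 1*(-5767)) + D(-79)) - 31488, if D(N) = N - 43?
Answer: -31488 + sqrt(7915) ≈ -31399.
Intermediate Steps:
D(N) = -43 + N
sqrt((2270 - 1*(-5767)) + D(-79)) - 31488 = sqrt((2270 - 1*(-5767)) + (-43 - 79)) - 31488 = sqrt((2270 + 5767) - 122) - 31488 = sqrt(8037 - 122) - 31488 = sqrt(7915) - 31488 = -31488 + sqrt(7915)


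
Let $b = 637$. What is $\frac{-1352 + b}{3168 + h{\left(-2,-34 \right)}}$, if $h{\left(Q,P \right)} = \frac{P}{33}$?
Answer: $- \frac{4719}{20902} \approx -0.22577$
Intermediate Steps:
$h{\left(Q,P \right)} = \frac{P}{33}$ ($h{\left(Q,P \right)} = P \frac{1}{33} = \frac{P}{33}$)
$\frac{-1352 + b}{3168 + h{\left(-2,-34 \right)}} = \frac{-1352 + 637}{3168 + \frac{1}{33} \left(-34\right)} = - \frac{715}{3168 - \frac{34}{33}} = - \frac{715}{\frac{104510}{33}} = \left(-715\right) \frac{33}{104510} = - \frac{4719}{20902}$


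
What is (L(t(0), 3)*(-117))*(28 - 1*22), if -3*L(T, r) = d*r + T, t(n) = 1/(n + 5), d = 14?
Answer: 49374/5 ≈ 9874.8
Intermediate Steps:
t(n) = 1/(5 + n)
L(T, r) = -14*r/3 - T/3 (L(T, r) = -(14*r + T)/3 = -(T + 14*r)/3 = -14*r/3 - T/3)
(L(t(0), 3)*(-117))*(28 - 1*22) = ((-14/3*3 - 1/(3*(5 + 0)))*(-117))*(28 - 1*22) = ((-14 - 1/3/5)*(-117))*(28 - 22) = ((-14 - 1/3*1/5)*(-117))*6 = ((-14 - 1/15)*(-117))*6 = -211/15*(-117)*6 = (8229/5)*6 = 49374/5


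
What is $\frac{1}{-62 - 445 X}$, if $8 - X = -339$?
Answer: $- \frac{1}{154477} \approx -6.4735 \cdot 10^{-6}$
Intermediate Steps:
$X = 347$ ($X = 8 - -339 = 8 + 339 = 347$)
$\frac{1}{-62 - 445 X} = \frac{1}{-62 - 154415} = \frac{1}{-154477} = - \frac{1}{154477}$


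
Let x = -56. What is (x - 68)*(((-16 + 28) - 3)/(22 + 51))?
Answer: -1116/73 ≈ -15.288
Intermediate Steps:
(x - 68)*(((-16 + 28) - 3)/(22 + 51)) = (-56 - 68)*(((-16 + 28) - 3)/(22 + 51)) = -124*(12 - 3)/73 = -1116/73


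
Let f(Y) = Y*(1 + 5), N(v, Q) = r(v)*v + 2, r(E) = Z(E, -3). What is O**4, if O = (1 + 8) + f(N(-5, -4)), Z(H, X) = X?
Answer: 151807041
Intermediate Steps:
r(E) = -3
N(v, Q) = 2 - 3*v (N(v, Q) = -3*v + 2 = 2 - 3*v)
f(Y) = 6*Y (f(Y) = Y*6 = 6*Y)
O = 111 (O = (1 + 8) + 6*(2 - 3*(-5)) = 9 + 6*(2 + 15) = 9 + 6*17 = 9 + 102 = 111)
O**4 = 111**4 = 151807041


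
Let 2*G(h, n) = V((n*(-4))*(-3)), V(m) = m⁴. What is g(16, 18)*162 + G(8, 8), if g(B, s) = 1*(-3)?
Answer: 42466842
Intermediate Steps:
g(B, s) = -3
G(h, n) = 10368*n⁴ (G(h, n) = ((n*(-4))*(-3))⁴/2 = (-4*n*(-3))⁴/2 = (12*n)⁴/2 = (20736*n⁴)/2 = 10368*n⁴)
g(16, 18)*162 + G(8, 8) = -3*162 + 10368*8⁴ = -486 + 10368*4096 = -486 + 42467328 = 42466842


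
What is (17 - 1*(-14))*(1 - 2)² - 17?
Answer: 14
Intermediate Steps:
(17 - 1*(-14))*(1 - 2)² - 17 = (17 + 14)*(-1)² - 17 = 31*1 - 17 = 31 - 17 = 14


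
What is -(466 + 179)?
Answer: -645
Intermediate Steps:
-(466 + 179) = -1*645 = -645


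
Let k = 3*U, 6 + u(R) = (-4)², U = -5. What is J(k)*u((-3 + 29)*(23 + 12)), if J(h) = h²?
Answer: 2250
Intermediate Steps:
u(R) = 10 (u(R) = -6 + (-4)² = -6 + 16 = 10)
k = -15 (k = 3*(-5) = -15)
J(k)*u((-3 + 29)*(23 + 12)) = (-15)²*10 = 225*10 = 2250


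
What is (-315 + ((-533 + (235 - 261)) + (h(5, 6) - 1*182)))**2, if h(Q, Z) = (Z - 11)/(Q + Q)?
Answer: 4464769/4 ≈ 1.1162e+6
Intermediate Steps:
h(Q, Z) = (-11 + Z)/(2*Q) (h(Q, Z) = (-11 + Z)/((2*Q)) = (-11 + Z)*(1/(2*Q)) = (-11 + Z)/(2*Q))
(-315 + ((-533 + (235 - 261)) + (h(5, 6) - 1*182)))**2 = (-315 + ((-533 + (235 - 261)) + ((1/2)*(-11 + 6)/5 - 1*182)))**2 = (-315 + ((-533 - 26) + ((1/2)*(1/5)*(-5) - 182)))**2 = (-315 + (-559 + (-1/2 - 182)))**2 = (-315 + (-559 - 365/2))**2 = (-315 - 1483/2)**2 = (-2113/2)**2 = 4464769/4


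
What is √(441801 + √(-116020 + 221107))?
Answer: √(441801 + √105087) ≈ 664.92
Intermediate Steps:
√(441801 + √(-116020 + 221107)) = √(441801 + √105087)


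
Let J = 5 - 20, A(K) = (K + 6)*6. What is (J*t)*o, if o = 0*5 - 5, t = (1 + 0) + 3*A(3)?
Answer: 12225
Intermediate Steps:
A(K) = 36 + 6*K (A(K) = (6 + K)*6 = 36 + 6*K)
J = -15
t = 163 (t = (1 + 0) + 3*(36 + 6*3) = 1 + 3*(36 + 18) = 1 + 3*54 = 1 + 162 = 163)
o = -5 (o = 0 - 5 = -5)
(J*t)*o = -15*163*(-5) = -2445*(-5) = 12225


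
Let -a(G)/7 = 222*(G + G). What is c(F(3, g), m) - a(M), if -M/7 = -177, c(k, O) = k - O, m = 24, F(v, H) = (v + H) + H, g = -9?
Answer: 3850773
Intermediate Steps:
F(v, H) = v + 2*H (F(v, H) = (H + v) + H = v + 2*H)
M = 1239 (M = -7*(-177) = 1239)
a(G) = -3108*G (a(G) = -1554*(G + G) = -1554*2*G = -3108*G)
c(F(3, g), m) - a(M) = ((3 + 2*(-9)) - 1*24) - (-3108)*1239 = ((3 - 18) - 24) - 1*(-3850812) = (-15 - 24) + 3850812 = -39 + 3850812 = 3850773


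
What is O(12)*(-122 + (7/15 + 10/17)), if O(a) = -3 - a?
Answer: 30841/17 ≈ 1814.2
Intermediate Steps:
O(12)*(-122 + (7/15 + 10/17)) = (-3 - 1*12)*(-122 + (7/15 + 10/17)) = (-3 - 12)*(-122 + (7*(1/15) + 10*(1/17))) = -15*(-122 + (7/15 + 10/17)) = -15*(-122 + 269/255) = -15*(-30841/255) = 30841/17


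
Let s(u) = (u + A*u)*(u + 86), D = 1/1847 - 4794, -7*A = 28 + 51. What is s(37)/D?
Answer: 605210184/61981619 ≈ 9.7643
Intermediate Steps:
A = -79/7 (A = -(28 + 51)/7 = -1/7*79 = -79/7 ≈ -11.286)
D = -8854517/1847 (D = 1/1847 - 4794 = -8854517/1847 ≈ -4794.0)
s(u) = -72*u*(86 + u)/7 (s(u) = (u - 79*u/7)*(u + 86) = (-72*u/7)*(86 + u) = -72*u*(86 + u)/7)
s(37)/D = (-72/7*37*(86 + 37))/(-8854517/1847) = -72/7*37*123*(-1847/8854517) = -327672/7*(-1847/8854517) = 605210184/61981619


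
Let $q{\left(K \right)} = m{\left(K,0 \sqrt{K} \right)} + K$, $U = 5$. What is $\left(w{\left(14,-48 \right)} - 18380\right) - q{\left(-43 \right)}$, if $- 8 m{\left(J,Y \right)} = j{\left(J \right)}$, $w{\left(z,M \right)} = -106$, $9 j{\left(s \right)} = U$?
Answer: $- \frac{1327891}{72} \approx -18443.0$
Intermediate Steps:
$j{\left(s \right)} = \frac{5}{9}$ ($j{\left(s \right)} = \frac{1}{9} \cdot 5 = \frac{5}{9}$)
$m{\left(J,Y \right)} = - \frac{5}{72}$ ($m{\left(J,Y \right)} = \left(- \frac{1}{8}\right) \frac{5}{9} = - \frac{5}{72}$)
$q{\left(K \right)} = - \frac{5}{72} + K$
$\left(w{\left(14,-48 \right)} - 18380\right) - q{\left(-43 \right)} = \left(-106 - 18380\right) - \left(- \frac{5}{72} - 43\right) = \left(-106 - 18380\right) - - \frac{3101}{72} = -18486 + \frac{3101}{72} = - \frac{1327891}{72}$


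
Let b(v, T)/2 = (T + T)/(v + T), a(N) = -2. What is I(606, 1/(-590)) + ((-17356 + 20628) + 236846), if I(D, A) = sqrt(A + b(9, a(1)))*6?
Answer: 240118 + 3*I*sqrt(19522510)/2065 ≈ 2.4012e+5 + 6.419*I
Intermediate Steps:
b(v, T) = 4*T/(T + v) (b(v, T) = 2*((T + T)/(v + T)) = 2*((2*T)/(T + v)) = 2*(2*T/(T + v)) = 4*T/(T + v))
I(D, A) = 6*sqrt(-8/7 + A) (I(D, A) = sqrt(A + 4*(-2)/(-2 + 9))*6 = sqrt(A + 4*(-2)/7)*6 = sqrt(A + 4*(-2)*(1/7))*6 = sqrt(A - 8/7)*6 = sqrt(-8/7 + A)*6 = 6*sqrt(-8/7 + A))
I(606, 1/(-590)) + ((-17356 + 20628) + 236846) = 6*sqrt(-56 + 49/(-590))/7 + ((-17356 + 20628) + 236846) = 6*sqrt(-56 + 49*(-1/590))/7 + (3272 + 236846) = 6*sqrt(-56 - 49/590)/7 + 240118 = 6*sqrt(-33089/590)/7 + 240118 = 6*(I*sqrt(19522510)/590)/7 + 240118 = 3*I*sqrt(19522510)/2065 + 240118 = 240118 + 3*I*sqrt(19522510)/2065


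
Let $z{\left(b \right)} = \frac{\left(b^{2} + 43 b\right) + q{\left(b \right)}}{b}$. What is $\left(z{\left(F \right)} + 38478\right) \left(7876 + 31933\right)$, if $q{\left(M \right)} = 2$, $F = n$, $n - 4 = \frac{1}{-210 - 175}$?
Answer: $\frac{11801525542862}{7695} \approx 1.5337 \cdot 10^{9}$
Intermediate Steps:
$n = \frac{1539}{385}$ ($n = 4 + \frac{1}{-210 - 175} = 4 + \frac{1}{-385} = 4 - \frac{1}{385} = \frac{1539}{385} \approx 3.9974$)
$F = \frac{1539}{385} \approx 3.9974$
$z{\left(b \right)} = \frac{2 + b^{2} + 43 b}{b}$ ($z{\left(b \right)} = \frac{\left(b^{2} + 43 b\right) + 2}{b} = \frac{2 + b^{2} + 43 b}{b}$)
$\left(z{\left(F \right)} + 38478\right) \left(7876 + 31933\right) = \left(\left(43 + \frac{1539}{385} + \frac{2}{\frac{1539}{385}}\right) + 38478\right) \left(7876 + 31933\right) = \left(\left(43 + \frac{1539}{385} + 2 \cdot \frac{385}{1539}\right) + 38478\right) 39809 = \left(\left(43 + \frac{1539}{385} + \frac{770}{1539}\right) + 38478\right) 39809 = \left(\frac{28143116}{592515} + 38478\right) 39809 = \frac{22826935286}{592515} \cdot 39809 = \frac{11801525542862}{7695}$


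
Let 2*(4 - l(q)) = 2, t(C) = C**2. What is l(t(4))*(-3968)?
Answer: -11904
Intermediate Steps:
l(q) = 3 (l(q) = 4 - 1/2*2 = 4 - 1 = 3)
l(t(4))*(-3968) = 3*(-3968) = -11904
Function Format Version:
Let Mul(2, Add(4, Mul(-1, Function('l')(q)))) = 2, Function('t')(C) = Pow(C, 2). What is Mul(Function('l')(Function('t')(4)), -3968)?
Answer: -11904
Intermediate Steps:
Function('l')(q) = 3 (Function('l')(q) = Add(4, Mul(Rational(-1, 2), 2)) = Add(4, -1) = 3)
Mul(Function('l')(Function('t')(4)), -3968) = Mul(3, -3968) = -11904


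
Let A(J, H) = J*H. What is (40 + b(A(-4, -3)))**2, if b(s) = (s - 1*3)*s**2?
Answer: 1784896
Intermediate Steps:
A(J, H) = H*J
b(s) = s**2*(-3 + s) (b(s) = (s - 3)*s**2 = (-3 + s)*s**2 = s**2*(-3 + s))
(40 + b(A(-4, -3)))**2 = (40 + (-3*(-4))**2*(-3 - 3*(-4)))**2 = (40 + 12**2*(-3 + 12))**2 = (40 + 144*9)**2 = (40 + 1296)**2 = 1336**2 = 1784896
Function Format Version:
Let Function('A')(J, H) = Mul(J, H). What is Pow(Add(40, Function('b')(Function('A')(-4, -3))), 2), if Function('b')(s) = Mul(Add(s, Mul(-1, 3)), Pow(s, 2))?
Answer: 1784896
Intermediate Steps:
Function('A')(J, H) = Mul(H, J)
Function('b')(s) = Mul(Pow(s, 2), Add(-3, s)) (Function('b')(s) = Mul(Add(s, -3), Pow(s, 2)) = Mul(Add(-3, s), Pow(s, 2)) = Mul(Pow(s, 2), Add(-3, s)))
Pow(Add(40, Function('b')(Function('A')(-4, -3))), 2) = Pow(Add(40, Mul(Pow(Mul(-3, -4), 2), Add(-3, Mul(-3, -4)))), 2) = Pow(Add(40, Mul(Pow(12, 2), Add(-3, 12))), 2) = Pow(Add(40, Mul(144, 9)), 2) = Pow(Add(40, 1296), 2) = Pow(1336, 2) = 1784896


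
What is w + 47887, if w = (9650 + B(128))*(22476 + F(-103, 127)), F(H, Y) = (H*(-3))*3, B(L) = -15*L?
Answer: 180953077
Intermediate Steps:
F(H, Y) = -9*H (F(H, Y) = -3*H*3 = -9*H)
w = 180905190 (w = (9650 - 15*128)*(22476 - 9*(-103)) = (9650 - 1920)*(22476 + 927) = 7730*23403 = 180905190)
w + 47887 = 180905190 + 47887 = 180953077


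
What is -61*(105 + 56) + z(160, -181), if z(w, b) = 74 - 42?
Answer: -9789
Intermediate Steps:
z(w, b) = 32
-61*(105 + 56) + z(160, -181) = -61*(105 + 56) + 32 = -61*161 + 32 = -9821 + 32 = -9789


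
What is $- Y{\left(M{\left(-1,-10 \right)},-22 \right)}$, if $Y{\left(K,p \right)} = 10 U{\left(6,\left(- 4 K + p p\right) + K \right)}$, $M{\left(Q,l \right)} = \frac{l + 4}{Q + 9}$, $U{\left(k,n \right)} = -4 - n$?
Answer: $\frac{9805}{2} \approx 4902.5$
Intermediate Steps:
$M{\left(Q,l \right)} = \frac{4 + l}{9 + Q}$
$Y{\left(K,p \right)} = -40 - 10 p^{2} + 30 K$ ($Y{\left(K,p \right)} = 10 \left(-4 - \left(\left(- 4 K + p p\right) + K\right)\right) = 10 \left(-4 - \left(\left(- 4 K + p^{2}\right) + K\right)\right) = 10 \left(-4 - \left(\left(p^{2} - 4 K\right) + K\right)\right) = 10 \left(-4 - \left(p^{2} - 3 K\right)\right) = 10 \left(-4 + \left(- p^{2} + 3 K\right)\right) = 10 \left(-4 - p^{2} + 3 K\right) = -40 - 10 p^{2} + 30 K$)
$- Y{\left(M{\left(-1,-10 \right)},-22 \right)} = - (-40 - 10 \left(-22\right)^{2} + 30 \frac{4 - 10}{9 - 1}) = - (-40 - 4840 + 30 \cdot \frac{1}{8} \left(-6\right)) = - (-40 - 4840 + 30 \left(- \frac{3}{4}\right)) = - (-40 - 4840 - \frac{45}{2}) = \left(-1\right) \left(- \frac{9805}{2}\right) = \frac{9805}{2}$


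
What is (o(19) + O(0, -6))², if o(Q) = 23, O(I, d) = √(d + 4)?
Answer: (23 + I*√2)² ≈ 527.0 + 65.054*I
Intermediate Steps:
O(I, d) = √(4 + d)
(o(19) + O(0, -6))² = (23 + √(4 - 6))² = (23 + √(-2))² = (23 + I*√2)²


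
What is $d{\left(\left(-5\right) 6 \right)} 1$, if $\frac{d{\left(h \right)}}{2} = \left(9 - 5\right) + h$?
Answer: $-52$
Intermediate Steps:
$d{\left(h \right)} = 8 + 2 h$ ($d{\left(h \right)} = 2 \left(\left(9 - 5\right) + h\right) = 2 \left(4 + h\right) = 8 + 2 h$)
$d{\left(\left(-5\right) 6 \right)} 1 = \left(8 + 2 \left(\left(-5\right) 6\right)\right) 1 = \left(8 + 2 \left(-30\right)\right) 1 = \left(8 - 60\right) 1 = \left(-52\right) 1 = -52$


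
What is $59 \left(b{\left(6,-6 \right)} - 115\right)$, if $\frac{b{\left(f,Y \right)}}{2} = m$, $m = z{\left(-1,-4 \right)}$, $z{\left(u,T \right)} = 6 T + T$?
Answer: $-10089$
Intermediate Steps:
$z{\left(u,T \right)} = 7 T$
$m = -28$ ($m = 7 \left(-4\right) = -28$)
$b{\left(f,Y \right)} = -56$ ($b{\left(f,Y \right)} = 2 \left(-28\right) = -56$)
$59 \left(b{\left(6,-6 \right)} - 115\right) = 59 \left(-56 - 115\right) = 59 \left(-171\right) = -10089$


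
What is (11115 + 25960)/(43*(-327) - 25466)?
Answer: -37075/39527 ≈ -0.93797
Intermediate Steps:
(11115 + 25960)/(43*(-327) - 25466) = 37075/(-14061 - 25466) = 37075/(-39527) = 37075*(-1/39527) = -37075/39527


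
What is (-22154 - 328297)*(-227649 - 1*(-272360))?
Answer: -15669014661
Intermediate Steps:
(-22154 - 328297)*(-227649 - 1*(-272360)) = -350451*(-227649 + 272360) = -350451*44711 = -15669014661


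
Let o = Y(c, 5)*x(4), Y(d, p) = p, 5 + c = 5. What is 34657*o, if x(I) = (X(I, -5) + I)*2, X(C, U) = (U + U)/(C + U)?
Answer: 4851980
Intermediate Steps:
c = 0 (c = -5 + 5 = 0)
X(C, U) = 2*U/(C + U) (X(C, U) = (2*U)/(C + U) = 2*U/(C + U))
x(I) = -20/(-5 + I) + 2*I (x(I) = (2*(-5)/(I - 5) + I)*2 = (2*(-5)/(-5 + I) + I)*2 = (-10/(-5 + I) + I)*2 = (I - 10/(-5 + I))*2 = -20/(-5 + I) + 2*I)
o = 140 (o = 5*(2*(-10 + 4*(-5 + 4))/(-5 + 4)) = 5*(2*(-10 + 4*(-1))/(-1)) = 5*(2*(-1)*(-10 - 4)) = 5*(2*(-1)*(-14)) = 5*28 = 140)
34657*o = 34657*140 = 4851980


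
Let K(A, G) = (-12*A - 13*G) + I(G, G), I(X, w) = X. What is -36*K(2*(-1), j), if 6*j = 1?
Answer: -792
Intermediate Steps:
j = ⅙ (j = (⅙)*1 = ⅙ ≈ 0.16667)
K(A, G) = -12*A - 12*G (K(A, G) = (-12*A - 13*G) + G = (-13*G - 12*A) + G = -12*A - 12*G)
-36*K(2*(-1), j) = -36*(-24*(-1) - 12*⅙) = -36*(-12*(-2) - 2) = -36*(24 - 2) = -36*22 = -792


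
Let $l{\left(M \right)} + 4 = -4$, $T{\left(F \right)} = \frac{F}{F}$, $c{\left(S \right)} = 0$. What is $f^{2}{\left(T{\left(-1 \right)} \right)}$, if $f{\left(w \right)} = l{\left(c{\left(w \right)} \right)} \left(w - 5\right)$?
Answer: $1024$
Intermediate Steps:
$T{\left(F \right)} = 1$
$l{\left(M \right)} = -8$ ($l{\left(M \right)} = -4 - 4 = -8$)
$f{\left(w \right)} = 40 - 8 w$ ($f{\left(w \right)} = - 8 \left(w - 5\right) = - 8 \left(-5 + w\right) = 40 - 8 w$)
$f^{2}{\left(T{\left(-1 \right)} \right)} = \left(40 - 8\right)^{2} = 32^{2} = 1024$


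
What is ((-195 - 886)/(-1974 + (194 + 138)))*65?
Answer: 70265/1642 ≈ 42.792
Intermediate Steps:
((-195 - 886)/(-1974 + (194 + 138)))*65 = -1081/(-1974 + 332)*65 = -1081/(-1642)*65 = -1081*(-1/1642)*65 = (1081/1642)*65 = 70265/1642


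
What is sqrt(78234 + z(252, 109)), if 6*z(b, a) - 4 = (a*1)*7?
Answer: sqrt(2821026)/6 ≈ 279.93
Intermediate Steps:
z(b, a) = 2/3 + 7*a/6 (z(b, a) = 2/3 + ((a*1)*7)/6 = 2/3 + (a*7)/6 = 2/3 + (7*a)/6 = 2/3 + 7*a/6)
sqrt(78234 + z(252, 109)) = sqrt(78234 + (2/3 + (7/6)*109)) = sqrt(78234 + (2/3 + 763/6)) = sqrt(78234 + 767/6) = sqrt(470171/6) = sqrt(2821026)/6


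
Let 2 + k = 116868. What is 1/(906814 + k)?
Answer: 1/1023680 ≈ 9.7687e-7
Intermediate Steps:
k = 116866 (k = -2 + 116868 = 116866)
1/(906814 + k) = 1/(906814 + 116866) = 1/1023680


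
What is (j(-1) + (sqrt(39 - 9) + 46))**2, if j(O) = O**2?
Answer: (47 + sqrt(30))**2 ≈ 2753.9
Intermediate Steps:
(j(-1) + (sqrt(39 - 9) + 46))**2 = ((-1)**2 + (sqrt(39 - 9) + 46))**2 = (1 + (sqrt(30) + 46))**2 = (1 + (46 + sqrt(30)))**2 = (47 + sqrt(30))**2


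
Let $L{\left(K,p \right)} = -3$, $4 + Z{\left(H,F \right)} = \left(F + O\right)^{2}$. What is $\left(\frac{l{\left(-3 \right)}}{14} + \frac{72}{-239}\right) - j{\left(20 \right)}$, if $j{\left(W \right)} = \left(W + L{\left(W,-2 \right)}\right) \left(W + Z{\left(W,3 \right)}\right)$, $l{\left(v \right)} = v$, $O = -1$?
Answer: $- \frac{1139365}{3346} \approx -340.52$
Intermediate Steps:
$Z{\left(H,F \right)} = -4 + \left(-1 + F\right)^{2}$ ($Z{\left(H,F \right)} = -4 + \left(F - 1\right)^{2} = -4 + \left(-1 + F\right)^{2}$)
$j{\left(W \right)} = W \left(-3 + W\right)$ ($j{\left(W \right)} = \left(W - 3\right) \left(W - \left(4 - \left(-1 + 3\right)^{2}\right)\right) = \left(-3 + W\right) \left(W - \left(4 - 2^{2}\right)\right) = \left(-3 + W\right) \left(W + \left(-4 + 4\right)\right) = \left(-3 + W\right) \left(W + 0\right) = \left(-3 + W\right) W = W \left(-3 + W\right)$)
$\left(\frac{l{\left(-3 \right)}}{14} + \frac{72}{-239}\right) - j{\left(20 \right)} = \left(- \frac{3}{14} + \frac{72}{-239}\right) - 20 \left(-3 + 20\right) = \left(\left(-3\right) \frac{1}{14} + 72 \left(- \frac{1}{239}\right)\right) - 20 \cdot 17 = \left(- \frac{3}{14} - \frac{72}{239}\right) - 340 = - \frac{1725}{3346} - 340 = - \frac{1139365}{3346}$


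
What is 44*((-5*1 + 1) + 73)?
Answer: 3036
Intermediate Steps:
44*((-5*1 + 1) + 73) = 44*((-5 + 1) + 73) = 44*(-4 + 73) = 44*69 = 3036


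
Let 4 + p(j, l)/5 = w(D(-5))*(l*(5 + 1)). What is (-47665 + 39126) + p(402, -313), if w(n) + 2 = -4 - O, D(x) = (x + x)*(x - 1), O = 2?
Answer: 66561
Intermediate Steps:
D(x) = 2*x*(-1 + x) (D(x) = (2*x)*(-1 + x) = 2*x*(-1 + x))
w(n) = -8 (w(n) = -2 + (-4 - 1*2) = -2 + (-4 - 2) = -2 - 6 = -8)
p(j, l) = -20 - 240*l (p(j, l) = -20 + 5*(-8*l*(5 + 1)) = -20 + 5*(-8*l*6) = -20 + 5*(-48*l) = -20 - 240*l)
(-47665 + 39126) + p(402, -313) = (-47665 + 39126) + (-20 - 240*(-313)) = -8539 + (-20 + 75120) = -8539 + 75100 = 66561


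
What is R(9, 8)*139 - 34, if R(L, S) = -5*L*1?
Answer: -6289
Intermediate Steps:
R(L, S) = -5*L
R(9, 8)*139 - 34 = -5*9*139 - 34 = -45*139 - 34 = -6255 - 34 = -6289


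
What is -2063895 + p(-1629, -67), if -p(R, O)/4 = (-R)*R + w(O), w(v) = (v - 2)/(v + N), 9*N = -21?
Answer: 444634581/52 ≈ 8.5507e+6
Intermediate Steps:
N = -7/3 (N = (1/9)*(-21) = -7/3 ≈ -2.3333)
w(v) = (-2 + v)/(-7/3 + v) (w(v) = (v - 2)/(v - 7/3) = (-2 + v)/(-7/3 + v))
p(R, O) = 4*R**2 - 12*(-2 + O)/(-7 + 3*O) (p(R, O) = -4*((-R)*R + 3*(-2 + O)/(-7 + 3*O)) = -4*(-R**2 + 3*(-2 + O)/(-7 + 3*O)) = 4*R**2 - 12*(-2 + O)/(-7 + 3*O))
-2063895 + p(-1629, -67) = -2063895 + 4*(6 - 3*(-67) + (-1629)**2*(-7 + 3*(-67)))/(-7 + 3*(-67)) = -2063895 + 4*(6 + 201 + 2653641*(-7 - 201))/(-7 - 201) = -2063895 + 4*(6 + 201 + 2653641*(-208))/(-208) = -2063895 + 4*(-1/208)*(6 + 201 - 551957328) = -2063895 + 4*(-1/208)*(-551957121) = -2063895 + 551957121/52 = 444634581/52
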